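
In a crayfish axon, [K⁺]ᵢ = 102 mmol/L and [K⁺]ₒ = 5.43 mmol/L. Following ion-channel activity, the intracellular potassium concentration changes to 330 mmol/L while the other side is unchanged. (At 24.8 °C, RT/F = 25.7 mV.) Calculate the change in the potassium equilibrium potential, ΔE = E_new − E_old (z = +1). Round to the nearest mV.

-30 mV

E_old = (25.7/1)·ln(5.43/102) = -75.38 mV
E_new = (25.7/1)·ln(5.43/330) = -105.55 mV
ΔE = -105.55 − (-75.38) = -30.17 mV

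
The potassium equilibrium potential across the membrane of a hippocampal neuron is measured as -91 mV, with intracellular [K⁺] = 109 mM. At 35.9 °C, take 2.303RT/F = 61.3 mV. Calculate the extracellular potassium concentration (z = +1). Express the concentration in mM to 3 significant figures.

Nernst: E = (61.3/1) · log₁₀([out]/[in]), so log₁₀([out]/[in]) = -91.0 × 1 / 61.3 = -1.4845.
[out]/[in] = 10^(-1.4845) = 0.03277.
[out] = 0.03277 × 109 = 3.572 mM.

3.57 mM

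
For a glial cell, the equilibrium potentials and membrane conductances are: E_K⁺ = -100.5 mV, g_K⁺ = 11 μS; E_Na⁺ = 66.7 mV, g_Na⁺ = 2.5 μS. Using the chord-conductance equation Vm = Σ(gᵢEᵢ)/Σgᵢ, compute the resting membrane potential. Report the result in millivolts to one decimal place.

-69.5 mV

Σ gᵢEᵢ = 11·(-100.5) + 2.5·(66.7) = -938.75
Σ gᵢ = 11 + 2.5 = 13.5
Vm = -938.75 / 13.5 = -69.54 mV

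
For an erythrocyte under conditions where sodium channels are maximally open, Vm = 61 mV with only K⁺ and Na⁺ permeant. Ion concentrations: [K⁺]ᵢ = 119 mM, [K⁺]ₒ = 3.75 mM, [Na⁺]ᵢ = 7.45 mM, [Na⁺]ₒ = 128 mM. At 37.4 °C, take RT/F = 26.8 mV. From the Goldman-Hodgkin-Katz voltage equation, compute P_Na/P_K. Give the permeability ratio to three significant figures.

Let α = P_Na/P_K. GHK: Vm = 26.8·ln[(Kₒ + α·Naₒ)/(Kᵢ + α·Naᵢ)].
e^(Vm/26.8) = e^(61.0/26.8) = 9.7388
So 9.7388·(Kᵢ + α·Naᵢ) = Kₒ + α·Naₒ → α = (9.7388·119.0 − 3.75) / (128.0 − 9.7388·7.45)
α = (1159 − 3.75) / (128.0 − 72.55) = 1155/55.45 = 20.83

20.8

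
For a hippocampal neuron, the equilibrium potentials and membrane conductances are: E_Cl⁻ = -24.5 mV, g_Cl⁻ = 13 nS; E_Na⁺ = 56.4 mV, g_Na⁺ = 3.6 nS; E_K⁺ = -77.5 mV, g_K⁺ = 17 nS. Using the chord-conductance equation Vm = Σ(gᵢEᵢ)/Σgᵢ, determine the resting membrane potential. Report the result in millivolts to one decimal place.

Σ gᵢEᵢ = 13·(-24.5) + 3.6·(56.4) + 17·(-77.5) = -1432.96
Σ gᵢ = 13 + 3.6 + 17 = 33.6
Vm = -1432.96 / 33.6 = -42.65 mV

-42.6 mV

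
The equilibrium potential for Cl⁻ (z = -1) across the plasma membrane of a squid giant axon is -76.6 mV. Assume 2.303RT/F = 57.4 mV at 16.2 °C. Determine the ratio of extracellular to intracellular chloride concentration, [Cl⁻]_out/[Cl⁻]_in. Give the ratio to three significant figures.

21.6

log₁₀([out]/[in]) = E·z/(57.4) = -76.6 × -1 / 57.4 = 1.3345
[out]/[in] = 10^(1.3345) = 21.6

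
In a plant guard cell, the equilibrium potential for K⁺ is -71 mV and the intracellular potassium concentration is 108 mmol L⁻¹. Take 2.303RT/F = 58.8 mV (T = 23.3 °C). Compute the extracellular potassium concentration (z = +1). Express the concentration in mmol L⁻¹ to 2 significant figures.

Nernst: E = (58.8/1) · log₁₀([out]/[in]), so log₁₀([out]/[in]) = -71.0 × 1 / 58.8 = -1.2075.
[out]/[in] = 10^(-1.2075) = 0.06202.
[out] = 0.06202 × 108 = 6.698 mmol L⁻¹.

6.7 mmol L⁻¹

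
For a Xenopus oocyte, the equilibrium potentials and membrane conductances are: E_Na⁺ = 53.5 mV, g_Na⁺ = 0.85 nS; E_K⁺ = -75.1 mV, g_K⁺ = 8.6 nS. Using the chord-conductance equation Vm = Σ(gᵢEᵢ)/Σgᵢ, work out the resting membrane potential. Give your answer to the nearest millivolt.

-64 mV

Σ gᵢEᵢ = 0.85·(53.5) + 8.6·(-75.1) = -600.38
Σ gᵢ = 0.85 + 8.6 = 9.45
Vm = -600.38 / 9.45 = -63.53 mV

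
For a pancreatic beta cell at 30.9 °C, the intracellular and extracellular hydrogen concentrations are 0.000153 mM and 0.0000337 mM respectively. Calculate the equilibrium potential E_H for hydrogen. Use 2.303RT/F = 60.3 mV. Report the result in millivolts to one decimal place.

E = (60.3/z) · log₁₀([H⁺]_out/[H⁺]_in) with z = +1.
= (60.3/1) · log₁₀(0.0000337/0.000153) = 60.30 · log₁₀(0.2203)
= 60.30 · (-0.6571) = -39.62 mV

-39.6 mV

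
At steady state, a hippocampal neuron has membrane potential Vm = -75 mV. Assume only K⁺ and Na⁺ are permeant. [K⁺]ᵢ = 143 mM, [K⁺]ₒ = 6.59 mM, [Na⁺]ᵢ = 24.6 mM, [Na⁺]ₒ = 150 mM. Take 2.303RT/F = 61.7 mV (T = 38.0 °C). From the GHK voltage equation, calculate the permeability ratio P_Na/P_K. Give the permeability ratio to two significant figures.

0.014

Let α = P_Na/P_K. GHK: Vm = 61.7·log₁₀[(Kₒ + α·Naₒ)/(Kᵢ + α·Naᵢ)].
10^(Vm/61.7) = 10^(-75.0/61.7) = 0.060875
So 0.060875·(Kᵢ + α·Naᵢ) = Kₒ + α·Naₒ → α = (0.060875·143.0 − 6.59) / (150.0 − 0.060875·24.6)
α = (8.705 − 6.59) / (150.0 − 1.498) = 2.115/148.5 = 0.01424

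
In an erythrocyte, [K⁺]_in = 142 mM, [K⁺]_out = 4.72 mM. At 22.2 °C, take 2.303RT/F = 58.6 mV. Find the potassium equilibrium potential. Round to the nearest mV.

-87 mV

E = (58.6/z) · log₁₀([K⁺]_out/[K⁺]_in) with z = +1.
= (58.6/1) · log₁₀(4.72/142) = 58.60 · log₁₀(0.03324)
= 58.60 · (-1.4783) = -86.63 mV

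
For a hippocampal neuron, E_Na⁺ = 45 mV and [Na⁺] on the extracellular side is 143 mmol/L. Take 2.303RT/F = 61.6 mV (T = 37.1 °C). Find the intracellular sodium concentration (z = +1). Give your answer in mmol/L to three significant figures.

26.6 mmol/L

Nernst: E = (61.6/1) · log₁₀([out]/[in]), so log₁₀([out]/[in]) = 45.0 × 1 / 61.6 = 0.7305.
[out]/[in] = 10^(0.7305) = 5.377.
[in] = 143 / 5.377 = 26.6 mmol/L.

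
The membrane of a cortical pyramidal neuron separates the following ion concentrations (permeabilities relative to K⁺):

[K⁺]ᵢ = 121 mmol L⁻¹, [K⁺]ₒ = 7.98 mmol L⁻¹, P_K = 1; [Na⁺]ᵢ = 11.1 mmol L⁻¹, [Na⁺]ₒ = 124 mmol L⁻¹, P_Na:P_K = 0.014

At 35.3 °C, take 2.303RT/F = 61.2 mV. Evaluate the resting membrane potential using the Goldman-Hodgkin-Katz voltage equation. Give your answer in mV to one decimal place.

-67.1 mV

Vm = 61.2 · log₁₀[(Σ P·[cation]ₒ + Σ P·[anion]ᵢ) / (Σ P·[cation]ᵢ + Σ P·[anion]ₒ)]
Numerator = 1×7.98 + 0.014×124 = 9.716
Denominator = 1×121 + 0.014×11.1 = 121.2
Vm = 61.2 · log₁₀(0.080195) = 61.2 × (-1.0959) = -67.07 mV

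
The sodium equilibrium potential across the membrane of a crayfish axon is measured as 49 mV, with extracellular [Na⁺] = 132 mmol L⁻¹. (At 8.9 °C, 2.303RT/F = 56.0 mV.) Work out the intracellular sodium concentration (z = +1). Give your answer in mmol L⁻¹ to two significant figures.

Nernst: E = (56.0/1) · log₁₀([out]/[in]), so log₁₀([out]/[in]) = 49.0 × 1 / 56.0 = 0.8750.
[out]/[in] = 10^(0.8750) = 7.499.
[in] = 132 / 7.499 = 17.6 mmol L⁻¹.

18 mmol L⁻¹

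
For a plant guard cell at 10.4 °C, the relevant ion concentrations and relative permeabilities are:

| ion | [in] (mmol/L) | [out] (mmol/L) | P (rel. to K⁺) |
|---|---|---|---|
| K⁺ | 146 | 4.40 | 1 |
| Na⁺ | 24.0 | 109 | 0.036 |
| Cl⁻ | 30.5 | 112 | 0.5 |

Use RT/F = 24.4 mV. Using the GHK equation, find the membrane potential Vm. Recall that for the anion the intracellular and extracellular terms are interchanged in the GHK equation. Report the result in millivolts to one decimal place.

Vm = 24.4 · ln[(Σ P·[cation]ₒ + Σ P·[anion]ᵢ) / (Σ P·[cation]ᵢ + Σ P·[anion]ₒ)]
Numerator = 1×4.40 + 0.036×109 + 0.5×30.5 = 23.57
Denominator = 1×146 + 0.036×24.0 + 0.5×112 = 202.9
Vm = 24.4 · ln(0.11621) = 24.4 × (-2.1524) = -52.52 mV

-52.5 mV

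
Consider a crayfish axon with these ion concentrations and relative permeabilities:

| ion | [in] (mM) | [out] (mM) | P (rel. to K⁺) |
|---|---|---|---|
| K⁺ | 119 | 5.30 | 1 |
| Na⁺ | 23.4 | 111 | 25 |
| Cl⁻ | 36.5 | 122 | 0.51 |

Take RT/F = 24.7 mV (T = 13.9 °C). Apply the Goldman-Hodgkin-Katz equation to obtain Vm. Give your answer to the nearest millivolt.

Vm = 24.7 · ln[(Σ P·[cation]ₒ + Σ P·[anion]ᵢ) / (Σ P·[cation]ᵢ + Σ P·[anion]ₒ)]
Numerator = 1×5.30 + 25×111 + 0.51×36.5 = 2799
Denominator = 1×119 + 25×23.4 + 0.51×122 = 766.2
Vm = 24.7 · ln(3.6529) = 24.7 × (1.2955) = 32.00 mV

32 mV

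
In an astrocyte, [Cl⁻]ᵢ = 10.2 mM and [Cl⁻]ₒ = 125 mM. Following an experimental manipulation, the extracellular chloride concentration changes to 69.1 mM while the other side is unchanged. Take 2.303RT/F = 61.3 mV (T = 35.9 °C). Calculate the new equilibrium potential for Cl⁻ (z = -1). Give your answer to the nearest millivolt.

-51 mV

After the shift: [Cl⁻]_out = 69.1, [Cl⁻]_in = 10.2 mM.
E_new = (61.3/-1)·log₁₀(69.1/10.2) = -61.30 · (0.8309) = -50.93 mV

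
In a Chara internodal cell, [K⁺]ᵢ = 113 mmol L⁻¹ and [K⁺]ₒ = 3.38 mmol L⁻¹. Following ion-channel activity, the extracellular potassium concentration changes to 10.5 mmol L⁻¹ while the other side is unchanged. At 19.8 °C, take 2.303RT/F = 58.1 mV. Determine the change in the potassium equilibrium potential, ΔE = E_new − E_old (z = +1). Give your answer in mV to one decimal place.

28.6 mV

E_old = (58.1/1)·log₁₀(3.38/113) = -88.55 mV
E_new = (58.1/1)·log₁₀(10.5/113) = -59.95 mV
ΔE = -59.95 − (-88.55) = 28.60 mV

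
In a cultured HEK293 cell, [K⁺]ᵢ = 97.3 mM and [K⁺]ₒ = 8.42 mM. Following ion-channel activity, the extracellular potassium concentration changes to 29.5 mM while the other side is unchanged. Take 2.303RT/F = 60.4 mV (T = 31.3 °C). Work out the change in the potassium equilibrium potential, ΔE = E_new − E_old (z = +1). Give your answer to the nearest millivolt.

33 mV

E_old = (60.4/1)·log₁₀(8.42/97.3) = -64.19 mV
E_new = (60.4/1)·log₁₀(29.5/97.3) = -31.30 mV
ΔE = -31.30 − (-64.19) = 32.89 mV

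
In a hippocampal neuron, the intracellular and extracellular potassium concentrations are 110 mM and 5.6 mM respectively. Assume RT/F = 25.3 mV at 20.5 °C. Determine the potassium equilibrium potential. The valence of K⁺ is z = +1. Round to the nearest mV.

-75 mV

E = (25.3/z) · ln([K⁺]_out/[K⁺]_in) with z = +1.
= (25.3/1) · ln(5.6/110) = 25.30 · ln(0.05091)
= 25.30 · (-2.9777) = -75.34 mV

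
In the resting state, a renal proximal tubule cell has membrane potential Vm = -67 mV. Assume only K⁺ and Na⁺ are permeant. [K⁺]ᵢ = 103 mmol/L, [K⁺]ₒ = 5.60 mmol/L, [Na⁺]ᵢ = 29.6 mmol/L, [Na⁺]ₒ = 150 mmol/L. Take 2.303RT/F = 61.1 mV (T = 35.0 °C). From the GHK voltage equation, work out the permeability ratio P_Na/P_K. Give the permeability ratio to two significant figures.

Let α = P_Na/P_K. GHK: Vm = 61.1·log₁₀[(Kₒ + α·Naₒ)/(Kᵢ + α·Naᵢ)].
10^(Vm/61.1) = 10^(-67.0/61.1) = 0.080064
So 0.080064·(Kᵢ + α·Naᵢ) = Kₒ + α·Naₒ → α = (0.080064·103.0 − 5.6) / (150.0 − 0.080064·29.6)
α = (8.247 − 5.6) / (150.0 − 2.37) = 2.647/147.6 = 0.01793

0.018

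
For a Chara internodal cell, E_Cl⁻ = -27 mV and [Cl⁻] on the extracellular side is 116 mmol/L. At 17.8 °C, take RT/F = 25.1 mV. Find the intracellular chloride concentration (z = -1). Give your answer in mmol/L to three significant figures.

Nernst: E = (25.1/-1) · ln([out]/[in]), so ln([out]/[in]) = -27.0 × -1 / 25.1 = 1.0757.
[out]/[in] = e^(1.0757) = 2.932.
[in] = 116 / 2.932 = 39.56 mmol/L.

39.6 mmol/L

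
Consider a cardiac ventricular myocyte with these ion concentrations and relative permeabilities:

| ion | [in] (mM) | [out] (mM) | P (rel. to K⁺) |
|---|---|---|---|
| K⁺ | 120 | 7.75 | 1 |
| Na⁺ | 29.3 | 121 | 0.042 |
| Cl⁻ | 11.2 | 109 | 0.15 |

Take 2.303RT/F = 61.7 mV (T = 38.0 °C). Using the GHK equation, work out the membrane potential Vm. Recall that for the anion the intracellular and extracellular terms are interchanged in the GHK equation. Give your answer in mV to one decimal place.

-60.3 mV

Vm = 61.7 · log₁₀[(Σ P·[cation]ₒ + Σ P·[anion]ᵢ) / (Σ P·[cation]ᵢ + Σ P·[anion]ₒ)]
Numerator = 1×7.75 + 0.042×121 + 0.15×11.2 = 14.51
Denominator = 1×120 + 0.042×29.3 + 0.15×109 = 137.6
Vm = 61.7 · log₁₀(0.10548) = 61.7 × (-0.9768) = -60.27 mV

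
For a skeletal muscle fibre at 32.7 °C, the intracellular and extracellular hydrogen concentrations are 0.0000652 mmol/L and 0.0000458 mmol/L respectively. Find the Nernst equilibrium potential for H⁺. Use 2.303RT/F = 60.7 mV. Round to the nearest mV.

E = (60.7/z) · log₁₀([H⁺]_out/[H⁺]_in) with z = +1.
= (60.7/1) · log₁₀(0.0000458/0.0000652) = 60.70 · log₁₀(0.7025)
= 60.70 · (-0.1534) = -9.31 mV

-9 mV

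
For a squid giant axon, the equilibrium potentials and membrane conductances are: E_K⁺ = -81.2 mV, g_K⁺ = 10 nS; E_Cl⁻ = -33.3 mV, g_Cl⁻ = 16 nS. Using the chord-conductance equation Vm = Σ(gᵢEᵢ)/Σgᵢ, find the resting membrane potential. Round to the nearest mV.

Σ gᵢEᵢ = 10·(-81.2) + 16·(-33.3) = -1344.80
Σ gᵢ = 10 + 16 = 26
Vm = -1344.80 / 26 = -51.72 mV

-52 mV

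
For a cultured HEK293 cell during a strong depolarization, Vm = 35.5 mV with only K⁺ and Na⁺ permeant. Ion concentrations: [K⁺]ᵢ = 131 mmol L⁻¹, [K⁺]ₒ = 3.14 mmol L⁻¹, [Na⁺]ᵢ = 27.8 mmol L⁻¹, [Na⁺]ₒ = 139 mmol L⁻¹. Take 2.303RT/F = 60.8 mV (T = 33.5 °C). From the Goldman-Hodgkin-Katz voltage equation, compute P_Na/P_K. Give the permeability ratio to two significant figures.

Let α = P_Na/P_K. GHK: Vm = 60.8·log₁₀[(Kₒ + α·Naₒ)/(Kᵢ + α·Naᵢ)].
10^(Vm/60.8) = 10^(35.5/60.8) = 3.836
So 3.836·(Kᵢ + α·Naᵢ) = Kₒ + α·Naₒ → α = (3.836·131.0 − 3.14) / (139.0 − 3.836·27.8)
α = (502.5 − 3.14) / (139.0 − 106.6) = 499.4/32.36 = 15.43

15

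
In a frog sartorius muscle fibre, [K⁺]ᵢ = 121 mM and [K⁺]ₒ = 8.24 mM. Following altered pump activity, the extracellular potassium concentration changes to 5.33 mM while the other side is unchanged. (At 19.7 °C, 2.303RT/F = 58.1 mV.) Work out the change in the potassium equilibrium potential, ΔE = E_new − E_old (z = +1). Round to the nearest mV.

-11 mV

E_old = (58.1/1)·log₁₀(8.24/121) = -67.79 mV
E_new = (58.1/1)·log₁₀(5.33/121) = -78.79 mV
ΔE = -78.79 − (-67.79) = -10.99 mV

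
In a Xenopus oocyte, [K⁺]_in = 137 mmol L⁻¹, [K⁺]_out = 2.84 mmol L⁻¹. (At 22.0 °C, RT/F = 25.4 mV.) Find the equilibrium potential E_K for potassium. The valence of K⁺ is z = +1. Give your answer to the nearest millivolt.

-98 mV

E = (25.4/z) · ln([K⁺]_out/[K⁺]_in) with z = +1.
= (25.4/1) · ln(2.84/137) = 25.40 · ln(0.02073)
= 25.40 · (-3.8762) = -98.45 mV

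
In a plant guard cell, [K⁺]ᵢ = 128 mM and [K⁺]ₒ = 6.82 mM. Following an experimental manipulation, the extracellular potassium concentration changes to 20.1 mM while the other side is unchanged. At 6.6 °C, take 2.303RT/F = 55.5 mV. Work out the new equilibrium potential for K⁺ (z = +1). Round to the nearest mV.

-45 mV

After the shift: [K⁺]_out = 20.1, [K⁺]_in = 128 mM.
E_new = (55.5/1)·log₁₀(20.1/128) = 55.50 · (-0.8040) = -44.62 mV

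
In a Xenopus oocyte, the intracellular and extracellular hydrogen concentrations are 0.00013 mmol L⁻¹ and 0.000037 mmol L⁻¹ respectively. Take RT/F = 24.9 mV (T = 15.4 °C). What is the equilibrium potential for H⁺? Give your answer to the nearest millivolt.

E = (24.9/z) · ln([H⁺]_out/[H⁺]_in) with z = +1.
= (24.9/1) · ln(0.000037/0.00013) = 24.90 · ln(0.2846)
= 24.90 · (-1.2566) = -31.29 mV

-31 mV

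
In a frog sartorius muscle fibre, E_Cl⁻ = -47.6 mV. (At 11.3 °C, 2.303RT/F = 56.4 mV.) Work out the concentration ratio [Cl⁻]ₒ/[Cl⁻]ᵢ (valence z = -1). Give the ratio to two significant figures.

7.0

log₁₀([out]/[in]) = E·z/(56.4) = -47.6 × -1 / 56.4 = 0.8440
[out]/[in] = 10^(0.8440) = 6.982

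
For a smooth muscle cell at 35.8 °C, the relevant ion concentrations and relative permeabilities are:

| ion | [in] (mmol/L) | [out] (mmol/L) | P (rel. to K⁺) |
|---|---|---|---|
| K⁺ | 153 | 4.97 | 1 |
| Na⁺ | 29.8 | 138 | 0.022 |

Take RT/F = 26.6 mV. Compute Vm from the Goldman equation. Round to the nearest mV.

-79 mV

Vm = 26.6 · ln[(Σ P·[cation]ₒ + Σ P·[anion]ᵢ) / (Σ P·[cation]ᵢ + Σ P·[anion]ₒ)]
Numerator = 1×4.97 + 0.022×138 = 8.006
Denominator = 1×153 + 0.022×29.8 = 153.7
Vm = 26.6 · ln(0.052104) = 26.6 × (-2.9545) = -78.59 mV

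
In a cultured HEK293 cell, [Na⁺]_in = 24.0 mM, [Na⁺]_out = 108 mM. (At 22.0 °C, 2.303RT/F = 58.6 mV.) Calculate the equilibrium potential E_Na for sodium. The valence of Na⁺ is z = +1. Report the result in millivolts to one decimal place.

E = (58.6/z) · log₁₀([Na⁺]_out/[Na⁺]_in) with z = +1.
= (58.6/1) · log₁₀(108/24.0) = 58.60 · log₁₀(4.5)
= 58.60 · (0.6532) = 38.28 mV

38.3 mV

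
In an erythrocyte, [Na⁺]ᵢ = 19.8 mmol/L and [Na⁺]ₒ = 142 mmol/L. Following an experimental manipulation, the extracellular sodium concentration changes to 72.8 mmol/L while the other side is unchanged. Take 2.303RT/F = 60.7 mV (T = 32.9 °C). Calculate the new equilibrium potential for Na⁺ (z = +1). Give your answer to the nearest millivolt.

After the shift: [Na⁺]_out = 72.8, [Na⁺]_in = 19.8 mmol/L.
E_new = (60.7/1)·log₁₀(72.8/19.8) = 60.70 · (0.5655) = 34.32 mV

34 mV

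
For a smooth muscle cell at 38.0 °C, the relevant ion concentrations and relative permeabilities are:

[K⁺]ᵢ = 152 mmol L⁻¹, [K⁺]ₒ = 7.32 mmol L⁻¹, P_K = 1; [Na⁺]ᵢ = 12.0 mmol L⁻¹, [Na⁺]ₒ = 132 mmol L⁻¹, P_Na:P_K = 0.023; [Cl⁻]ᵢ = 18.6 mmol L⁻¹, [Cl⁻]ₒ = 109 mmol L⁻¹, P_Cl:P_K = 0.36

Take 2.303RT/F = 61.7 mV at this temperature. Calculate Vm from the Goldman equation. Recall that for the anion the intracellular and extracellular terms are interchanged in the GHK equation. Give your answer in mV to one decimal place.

-64.8 mV

Vm = 61.7 · log₁₀[(Σ P·[cation]ₒ + Σ P·[anion]ᵢ) / (Σ P·[cation]ᵢ + Σ P·[anion]ₒ)]
Numerator = 1×7.32 + 0.023×132 + 0.36×18.6 = 17.05
Denominator = 1×152 + 0.023×12.0 + 0.36×109 = 191.5
Vm = 61.7 · log₁₀(0.089037) = 61.7 × (-1.0504) = -64.81 mV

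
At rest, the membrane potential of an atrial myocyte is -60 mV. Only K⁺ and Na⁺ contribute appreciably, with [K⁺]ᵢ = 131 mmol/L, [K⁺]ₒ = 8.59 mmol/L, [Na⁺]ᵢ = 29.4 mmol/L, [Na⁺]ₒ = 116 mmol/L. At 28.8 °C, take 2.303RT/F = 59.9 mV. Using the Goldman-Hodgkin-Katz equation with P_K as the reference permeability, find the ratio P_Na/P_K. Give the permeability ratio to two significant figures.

Let α = P_Na/P_K. GHK: Vm = 59.9·log₁₀[(Kₒ + α·Naₒ)/(Kᵢ + α·Naᵢ)].
10^(Vm/59.9) = 10^(-60.0/59.9) = 0.099616
So 0.099616·(Kᵢ + α·Naᵢ) = Kₒ + α·Naₒ → α = (0.099616·131.0 − 8.59) / (116.0 − 0.099616·29.4)
α = (13.05 − 8.59) / (116.0 − 2.929) = 4.46/113.1 = 0.03944

0.039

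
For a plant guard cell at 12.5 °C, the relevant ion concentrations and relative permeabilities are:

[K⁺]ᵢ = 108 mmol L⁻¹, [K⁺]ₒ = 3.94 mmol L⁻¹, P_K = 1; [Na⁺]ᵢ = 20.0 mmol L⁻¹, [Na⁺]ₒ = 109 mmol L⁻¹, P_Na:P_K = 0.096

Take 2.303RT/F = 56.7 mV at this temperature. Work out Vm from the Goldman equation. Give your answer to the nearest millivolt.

-50 mV

Vm = 56.7 · log₁₀[(Σ P·[cation]ₒ + Σ P·[anion]ᵢ) / (Σ P·[cation]ᵢ + Σ P·[anion]ₒ)]
Numerator = 1×3.94 + 0.096×109 = 14.4
Denominator = 1×108 + 0.096×20.0 = 109.9
Vm = 56.7 · log₁₀(0.13104) = 56.7 × (-0.8826) = -50.04 mV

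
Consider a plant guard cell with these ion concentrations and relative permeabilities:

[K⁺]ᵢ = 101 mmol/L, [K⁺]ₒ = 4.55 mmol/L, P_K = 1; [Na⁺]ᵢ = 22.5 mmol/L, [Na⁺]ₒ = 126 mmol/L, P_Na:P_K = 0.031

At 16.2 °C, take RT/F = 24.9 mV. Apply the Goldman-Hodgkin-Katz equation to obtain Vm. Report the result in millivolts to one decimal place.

-61.9 mV

Vm = 24.9 · ln[(Σ P·[cation]ₒ + Σ P·[anion]ᵢ) / (Σ P·[cation]ᵢ + Σ P·[anion]ₒ)]
Numerator = 1×4.55 + 0.031×126 = 8.456
Denominator = 1×101 + 0.031×22.5 = 101.7
Vm = 24.9 · ln(0.083149) = 24.9 × (-2.4871) = -61.93 mV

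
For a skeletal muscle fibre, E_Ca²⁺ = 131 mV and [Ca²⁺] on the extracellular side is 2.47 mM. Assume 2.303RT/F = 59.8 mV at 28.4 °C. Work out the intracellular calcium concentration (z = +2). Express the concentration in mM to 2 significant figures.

0.00010 mM

Nernst: E = (59.8/2) · log₁₀([out]/[in]), so log₁₀([out]/[in]) = 131.0 × 2 / 59.8 = 4.3813.
[out]/[in] = 10^(4.3813) = 2.406e+04.
[in] = 2.47 / 2.406e+04 = 0.0001027 mM.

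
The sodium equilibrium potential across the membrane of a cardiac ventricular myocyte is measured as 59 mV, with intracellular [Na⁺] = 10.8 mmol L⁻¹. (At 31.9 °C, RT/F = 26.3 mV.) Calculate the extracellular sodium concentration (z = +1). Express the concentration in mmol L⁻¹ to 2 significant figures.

100 mmol L⁻¹

Nernst: E = (26.3/1) · ln([out]/[in]), so ln([out]/[in]) = 59.0 × 1 / 26.3 = 2.2433.
[out]/[in] = e^(2.2433) = 9.425.
[out] = 9.425 × 10.8 = 101.8 mmol L⁻¹.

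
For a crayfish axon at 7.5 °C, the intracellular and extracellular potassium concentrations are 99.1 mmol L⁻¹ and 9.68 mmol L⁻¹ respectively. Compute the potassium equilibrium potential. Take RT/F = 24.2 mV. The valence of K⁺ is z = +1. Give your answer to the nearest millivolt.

-56 mV

E = (24.2/z) · ln([K⁺]_out/[K⁺]_in) with z = +1.
= (24.2/1) · ln(9.68/99.1) = 24.20 · ln(0.09768)
= 24.20 · (-2.3261) = -56.29 mV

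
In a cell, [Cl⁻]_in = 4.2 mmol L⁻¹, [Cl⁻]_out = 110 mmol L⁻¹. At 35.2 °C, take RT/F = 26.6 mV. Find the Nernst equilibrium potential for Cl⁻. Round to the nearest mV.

-87 mV

E = (26.6/z) · ln([Cl⁻]_out/[Cl⁻]_in) with z = -1.
For an anion, dividing by z = -1 reverses the sign.
= (26.6/-1) · ln(110/4.2) = -26.60 · ln(26.19)
= -26.60 · (3.2654) = -86.86 mV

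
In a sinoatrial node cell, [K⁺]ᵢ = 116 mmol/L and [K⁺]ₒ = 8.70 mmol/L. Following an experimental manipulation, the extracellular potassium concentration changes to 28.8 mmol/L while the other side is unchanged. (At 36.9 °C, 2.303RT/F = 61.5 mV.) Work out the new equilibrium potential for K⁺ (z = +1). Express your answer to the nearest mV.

After the shift: [K⁺]_out = 28.8, [K⁺]_in = 116 mmol/L.
E_new = (61.5/1)·log₁₀(28.8/116) = 61.50 · (-0.6051) = -37.21 mV

-37 mV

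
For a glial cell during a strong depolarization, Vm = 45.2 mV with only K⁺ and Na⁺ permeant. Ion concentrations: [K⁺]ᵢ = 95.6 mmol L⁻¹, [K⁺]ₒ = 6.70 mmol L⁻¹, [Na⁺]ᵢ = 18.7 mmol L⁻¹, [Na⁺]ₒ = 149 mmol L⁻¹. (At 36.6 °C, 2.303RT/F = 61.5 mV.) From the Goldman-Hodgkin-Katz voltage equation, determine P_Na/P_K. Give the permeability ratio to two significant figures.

Let α = P_Na/P_K. GHK: Vm = 61.5·log₁₀[(Kₒ + α·Naₒ)/(Kᵢ + α·Naᵢ)].
10^(Vm/61.5) = 10^(45.2/61.5) = 5.432
So 5.432·(Kᵢ + α·Naᵢ) = Kₒ + α·Naₒ → α = (5.432·95.6 − 6.7) / (149.0 − 5.432·18.7)
α = (519.3 − 6.7) / (149.0 − 101.6) = 512.6/47.42 = 10.81

11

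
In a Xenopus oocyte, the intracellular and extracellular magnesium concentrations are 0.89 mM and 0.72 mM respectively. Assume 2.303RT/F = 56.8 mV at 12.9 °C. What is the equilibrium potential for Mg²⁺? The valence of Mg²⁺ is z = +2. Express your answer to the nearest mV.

-3 mV

E = (56.8/z) · log₁₀([Mg²⁺]_out/[Mg²⁺]_in) with z = +2.
= (56.8/2) · log₁₀(0.72/0.89) = 28.40 · log₁₀(0.809)
= 28.40 · (-0.0921) = -2.61 mV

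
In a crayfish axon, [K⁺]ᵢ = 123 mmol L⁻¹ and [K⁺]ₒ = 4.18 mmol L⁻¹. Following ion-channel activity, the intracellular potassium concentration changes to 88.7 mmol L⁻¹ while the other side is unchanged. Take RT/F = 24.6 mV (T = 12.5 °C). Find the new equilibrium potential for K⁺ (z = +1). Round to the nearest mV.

After the shift: [K⁺]_out = 4.18, [K⁺]_in = 88.7 mmol L⁻¹.
E_new = (24.6/1)·ln(4.18/88.7) = 24.60 · (-3.0549) = -75.15 mV

-75 mV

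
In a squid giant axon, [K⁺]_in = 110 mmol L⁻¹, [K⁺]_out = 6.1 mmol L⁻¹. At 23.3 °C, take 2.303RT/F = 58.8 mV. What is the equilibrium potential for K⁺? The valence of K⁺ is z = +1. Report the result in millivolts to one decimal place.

-73.9 mV

E = (58.8/z) · log₁₀([K⁺]_out/[K⁺]_in) with z = +1.
= (58.8/1) · log₁₀(6.1/110) = 58.80 · log₁₀(0.05545)
= 58.80 · (-1.2561) = -73.86 mV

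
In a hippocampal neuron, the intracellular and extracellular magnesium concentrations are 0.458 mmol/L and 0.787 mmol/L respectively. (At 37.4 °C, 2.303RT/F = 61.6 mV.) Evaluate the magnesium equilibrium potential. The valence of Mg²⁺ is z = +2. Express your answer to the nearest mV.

7 mV

E = (61.6/z) · log₁₀([Mg²⁺]_out/[Mg²⁺]_in) with z = +2.
= (61.6/2) · log₁₀(0.787/0.458) = 30.80 · log₁₀(1.718)
= 30.80 · (0.2351) = 7.24 mV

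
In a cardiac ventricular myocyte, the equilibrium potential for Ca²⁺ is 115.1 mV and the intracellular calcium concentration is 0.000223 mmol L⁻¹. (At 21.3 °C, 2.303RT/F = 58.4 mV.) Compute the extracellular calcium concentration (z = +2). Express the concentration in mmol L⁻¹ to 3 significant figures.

1.95 mmol L⁻¹

Nernst: E = (58.4/2) · log₁₀([out]/[in]), so log₁₀([out]/[in]) = 115.1 × 2 / 58.4 = 3.9418.
[out]/[in] = 10^(3.9418) = 8745.
[out] = 8745 × 0.000223 = 1.95 mmol L⁻¹.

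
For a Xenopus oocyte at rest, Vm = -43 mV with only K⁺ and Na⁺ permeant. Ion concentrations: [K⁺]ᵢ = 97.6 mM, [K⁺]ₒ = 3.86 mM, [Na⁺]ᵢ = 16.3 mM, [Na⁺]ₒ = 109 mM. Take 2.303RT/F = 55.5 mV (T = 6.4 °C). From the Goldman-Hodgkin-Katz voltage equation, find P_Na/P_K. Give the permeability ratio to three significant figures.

Let α = P_Na/P_K. GHK: Vm = 55.5·log₁₀[(Kₒ + α·Naₒ)/(Kᵢ + α·Naᵢ)].
10^(Vm/55.5) = 10^(-43.0/55.5) = 0.16797
So 0.16797·(Kᵢ + α·Naᵢ) = Kₒ + α·Naₒ → α = (0.16797·97.6 − 3.86) / (109.0 − 0.16797·16.3)
α = (16.39 − 3.86) / (109.0 − 2.738) = 12.53/106.3 = 0.118

0.118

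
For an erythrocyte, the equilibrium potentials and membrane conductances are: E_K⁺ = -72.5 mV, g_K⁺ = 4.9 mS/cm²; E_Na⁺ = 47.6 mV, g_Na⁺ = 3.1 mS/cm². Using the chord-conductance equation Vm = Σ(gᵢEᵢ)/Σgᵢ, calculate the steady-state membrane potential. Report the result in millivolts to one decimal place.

Σ gᵢEᵢ = 4.9·(-72.5) + 3.1·(47.6) = -207.69
Σ gᵢ = 4.9 + 3.1 = 8
Vm = -207.69 / 8 = -25.96 mV

-26.0 mV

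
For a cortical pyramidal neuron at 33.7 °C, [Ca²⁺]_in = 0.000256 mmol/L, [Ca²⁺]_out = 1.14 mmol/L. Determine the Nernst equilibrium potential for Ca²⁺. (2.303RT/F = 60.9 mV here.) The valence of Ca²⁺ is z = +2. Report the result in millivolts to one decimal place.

111.1 mV

E = (60.9/z) · log₁₀([Ca²⁺]_out/[Ca²⁺]_in) with z = +2.
= (60.9/2) · log₁₀(1.14/0.000256) = 30.45 · log₁₀(4453)
= 30.45 · (3.6487) = 111.10 mV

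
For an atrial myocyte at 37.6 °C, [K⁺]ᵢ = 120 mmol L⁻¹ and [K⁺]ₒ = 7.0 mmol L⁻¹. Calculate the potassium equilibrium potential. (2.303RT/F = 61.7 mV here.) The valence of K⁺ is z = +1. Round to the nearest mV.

E = (61.7/z) · log₁₀([K⁺]_out/[K⁺]_in) with z = +1.
= (61.7/1) · log₁₀(7.0/120) = 61.70 · log₁₀(0.05833)
= 61.70 · (-1.2341) = -76.14 mV

-76 mV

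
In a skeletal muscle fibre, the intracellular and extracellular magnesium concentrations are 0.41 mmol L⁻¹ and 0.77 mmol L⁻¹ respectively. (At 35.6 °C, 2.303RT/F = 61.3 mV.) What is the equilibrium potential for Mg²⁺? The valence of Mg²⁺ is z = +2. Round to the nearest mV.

8 mV

E = (61.3/z) · log₁₀([Mg²⁺]_out/[Mg²⁺]_in) with z = +2.
= (61.3/2) · log₁₀(0.77/0.41) = 30.65 · log₁₀(1.878)
= 30.65 · (0.2737) = 8.39 mV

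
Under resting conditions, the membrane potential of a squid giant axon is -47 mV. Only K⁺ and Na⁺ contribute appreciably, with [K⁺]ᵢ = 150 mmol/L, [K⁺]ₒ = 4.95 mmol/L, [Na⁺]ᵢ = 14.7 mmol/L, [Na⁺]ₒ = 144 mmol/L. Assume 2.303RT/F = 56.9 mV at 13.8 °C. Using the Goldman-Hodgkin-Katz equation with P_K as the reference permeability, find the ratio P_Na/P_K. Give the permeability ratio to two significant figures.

0.12

Let α = P_Na/P_K. GHK: Vm = 56.9·log₁₀[(Kₒ + α·Naₒ)/(Kᵢ + α·Naᵢ)].
10^(Vm/56.9) = 10^(-47.0/56.9) = 0.14928
So 0.14928·(Kᵢ + α·Naᵢ) = Kₒ + α·Naₒ → α = (0.14928·150.0 − 4.95) / (144.0 − 0.14928·14.7)
α = (22.39 − 4.95) / (144.0 − 2.194) = 17.44/141.8 = 0.123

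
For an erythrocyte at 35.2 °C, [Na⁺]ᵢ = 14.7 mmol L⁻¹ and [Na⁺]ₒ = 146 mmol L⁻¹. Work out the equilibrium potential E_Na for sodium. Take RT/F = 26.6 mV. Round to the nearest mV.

61 mV

E = (26.6/z) · ln([Na⁺]_out/[Na⁺]_in) with z = +1.
= (26.6/1) · ln(146/14.7) = 26.60 · ln(9.932)
= 26.60 · (2.2958) = 61.07 mV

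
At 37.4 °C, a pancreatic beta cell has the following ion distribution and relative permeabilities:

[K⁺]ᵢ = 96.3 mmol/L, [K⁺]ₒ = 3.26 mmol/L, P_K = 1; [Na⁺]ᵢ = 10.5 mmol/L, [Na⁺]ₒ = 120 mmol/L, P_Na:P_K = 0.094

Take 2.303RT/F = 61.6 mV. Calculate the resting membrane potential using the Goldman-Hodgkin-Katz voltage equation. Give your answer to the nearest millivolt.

-51 mV

Vm = 61.6 · log₁₀[(Σ P·[cation]ₒ + Σ P·[anion]ᵢ) / (Σ P·[cation]ᵢ + Σ P·[anion]ₒ)]
Numerator = 1×3.26 + 0.094×120 = 14.54
Denominator = 1×96.3 + 0.094×10.5 = 97.29
Vm = 61.6 · log₁₀(0.14945) = 61.6 × (-0.8255) = -50.85 mV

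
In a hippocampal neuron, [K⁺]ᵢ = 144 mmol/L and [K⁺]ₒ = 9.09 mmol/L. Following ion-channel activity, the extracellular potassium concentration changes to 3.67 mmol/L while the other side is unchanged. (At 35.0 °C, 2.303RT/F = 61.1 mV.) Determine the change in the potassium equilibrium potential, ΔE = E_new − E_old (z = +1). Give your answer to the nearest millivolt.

-24 mV

E_old = (61.1/1)·log₁₀(9.09/144) = -73.31 mV
E_new = (61.1/1)·log₁₀(3.67/144) = -97.37 mV
ΔE = -97.37 − (-73.31) = -24.07 mV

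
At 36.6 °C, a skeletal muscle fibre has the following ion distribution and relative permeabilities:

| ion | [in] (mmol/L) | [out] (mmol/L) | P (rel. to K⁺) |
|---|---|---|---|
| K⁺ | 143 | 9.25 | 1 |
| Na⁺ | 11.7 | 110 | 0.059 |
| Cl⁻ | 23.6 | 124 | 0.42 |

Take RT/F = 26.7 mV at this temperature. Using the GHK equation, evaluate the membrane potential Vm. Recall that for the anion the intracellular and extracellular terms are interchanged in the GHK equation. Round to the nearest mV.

-54 mV

Vm = 26.7 · ln[(Σ P·[cation]ₒ + Σ P·[anion]ᵢ) / (Σ P·[cation]ᵢ + Σ P·[anion]ₒ)]
Numerator = 1×9.25 + 0.059×110 + 0.42×23.6 = 25.65
Denominator = 1×143 + 0.059×11.7 + 0.42×124 = 195.8
Vm = 26.7 · ln(0.13103) = 26.7 × (-2.0323) = -54.26 mV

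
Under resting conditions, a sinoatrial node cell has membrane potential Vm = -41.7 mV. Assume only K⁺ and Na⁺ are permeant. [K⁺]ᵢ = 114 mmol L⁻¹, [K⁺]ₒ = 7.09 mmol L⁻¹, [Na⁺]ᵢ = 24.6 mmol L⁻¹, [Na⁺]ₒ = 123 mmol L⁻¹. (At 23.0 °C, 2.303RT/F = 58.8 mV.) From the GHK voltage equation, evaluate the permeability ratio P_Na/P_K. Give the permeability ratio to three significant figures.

Let α = P_Na/P_K. GHK: Vm = 58.8·log₁₀[(Kₒ + α·Naₒ)/(Kᵢ + α·Naᵢ)].
10^(Vm/58.8) = 10^(-41.7/58.8) = 0.19535
So 0.19535·(Kᵢ + α·Naᵢ) = Kₒ + α·Naₒ → α = (0.19535·114.0 − 7.09) / (123.0 − 0.19535·24.6)
α = (22.27 − 7.09) / (123.0 − 4.806) = 15.18/118.2 = 0.1284

0.128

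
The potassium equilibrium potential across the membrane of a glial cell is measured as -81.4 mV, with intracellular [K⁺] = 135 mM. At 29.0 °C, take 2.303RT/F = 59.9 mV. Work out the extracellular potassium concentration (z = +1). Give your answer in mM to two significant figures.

5.9 mM

Nernst: E = (59.9/1) · log₁₀([out]/[in]), so log₁₀([out]/[in]) = -81.4 × 1 / 59.9 = -1.3589.
[out]/[in] = 10^(-1.3589) = 0.04376.
[out] = 0.04376 × 135 = 5.907 mM.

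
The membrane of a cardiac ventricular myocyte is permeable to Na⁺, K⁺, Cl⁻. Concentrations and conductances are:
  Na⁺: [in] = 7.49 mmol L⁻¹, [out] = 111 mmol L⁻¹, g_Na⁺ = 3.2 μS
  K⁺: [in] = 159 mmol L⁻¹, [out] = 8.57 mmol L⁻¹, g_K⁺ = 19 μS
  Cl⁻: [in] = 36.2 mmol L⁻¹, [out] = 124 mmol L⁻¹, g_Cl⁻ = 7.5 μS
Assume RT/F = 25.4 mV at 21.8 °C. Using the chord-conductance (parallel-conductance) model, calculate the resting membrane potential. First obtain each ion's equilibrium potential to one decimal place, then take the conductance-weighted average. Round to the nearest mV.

-48 mV

E_Na⁺ = (25.4/1)·ln(111/7.49) = 68.5 mV
E_K⁺ = (25.4/1)·ln(8.57/159) = -74.2 mV
E_Cl⁻ = (25.4/-1)·ln(124/36.2) = -31.3 mV
Vm = (Σ gᵢEᵢ)/(Σ gᵢ) = (3.2·68.5 + 19·-74.2 + 7.5·-31.3) / (3.2 + 19 + 7.5)
= -1425.35 / 29.7 = -47.99 mV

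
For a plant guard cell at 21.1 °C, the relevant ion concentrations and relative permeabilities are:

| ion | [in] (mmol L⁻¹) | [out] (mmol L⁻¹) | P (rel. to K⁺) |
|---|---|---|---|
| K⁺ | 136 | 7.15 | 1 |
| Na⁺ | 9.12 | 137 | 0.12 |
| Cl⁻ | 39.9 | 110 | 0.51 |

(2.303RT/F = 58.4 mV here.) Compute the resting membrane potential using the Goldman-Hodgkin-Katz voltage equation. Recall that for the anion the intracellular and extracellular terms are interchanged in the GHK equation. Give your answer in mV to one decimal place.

-37.6 mV

Vm = 58.4 · log₁₀[(Σ P·[cation]ₒ + Σ P·[anion]ᵢ) / (Σ P·[cation]ᵢ + Σ P·[anion]ₒ)]
Numerator = 1×7.15 + 0.12×137 + 0.51×39.9 = 43.94
Denominator = 1×136 + 0.12×9.12 + 0.51×110 = 193.2
Vm = 58.4 · log₁₀(0.22743) = 58.4 × (-0.6431) = -37.56 mV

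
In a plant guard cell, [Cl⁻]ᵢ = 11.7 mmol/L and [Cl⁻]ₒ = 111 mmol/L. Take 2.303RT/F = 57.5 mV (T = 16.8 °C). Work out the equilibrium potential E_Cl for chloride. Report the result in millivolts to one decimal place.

-56.2 mV

E = (57.5/z) · log₁₀([Cl⁻]_out/[Cl⁻]_in) with z = -1.
For an anion, dividing by z = -1 reverses the sign.
= (57.5/-1) · log₁₀(111/11.7) = -57.50 · log₁₀(9.487)
= -57.50 · (0.9771) = -56.19 mV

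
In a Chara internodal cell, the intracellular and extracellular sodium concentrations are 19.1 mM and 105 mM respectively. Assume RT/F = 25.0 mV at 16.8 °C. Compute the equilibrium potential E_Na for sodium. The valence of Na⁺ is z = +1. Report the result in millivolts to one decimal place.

E = (25.0/z) · ln([Na⁺]_out/[Na⁺]_in) with z = +1.
= (25.0/1) · ln(105/19.1) = 25.00 · ln(5.497)
= 25.00 · (1.7043) = 42.61 mV

42.6 mV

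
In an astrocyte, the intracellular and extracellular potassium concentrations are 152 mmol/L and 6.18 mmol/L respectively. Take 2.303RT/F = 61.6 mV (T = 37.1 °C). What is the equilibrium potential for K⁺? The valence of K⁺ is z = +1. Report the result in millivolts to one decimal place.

-85.7 mV

E = (61.6/z) · log₁₀([K⁺]_out/[K⁺]_in) with z = +1.
= (61.6/1) · log₁₀(6.18/152) = 61.60 · log₁₀(0.04066)
= 61.60 · (-1.3909) = -85.68 mV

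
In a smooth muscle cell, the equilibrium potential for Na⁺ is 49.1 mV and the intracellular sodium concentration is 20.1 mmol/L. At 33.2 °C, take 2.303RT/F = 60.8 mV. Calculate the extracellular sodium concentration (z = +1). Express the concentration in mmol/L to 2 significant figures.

130 mmol/L

Nernst: E = (60.8/1) · log₁₀([out]/[in]), so log₁₀([out]/[in]) = 49.1 × 1 / 60.8 = 0.8076.
[out]/[in] = 10^(0.8076) = 6.42.
[out] = 6.42 × 20.1 = 129.1 mmol/L.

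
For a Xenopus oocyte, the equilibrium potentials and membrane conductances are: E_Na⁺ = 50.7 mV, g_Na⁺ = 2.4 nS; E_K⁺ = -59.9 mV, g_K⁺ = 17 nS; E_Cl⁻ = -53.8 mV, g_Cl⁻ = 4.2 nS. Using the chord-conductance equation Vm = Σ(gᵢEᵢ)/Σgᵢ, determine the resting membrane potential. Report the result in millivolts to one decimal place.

-47.6 mV

Σ gᵢEᵢ = 2.4·(50.7) + 17·(-59.9) + 4.2·(-53.8) = -1122.58
Σ gᵢ = 2.4 + 17 + 4.2 = 23.6
Vm = -1122.58 / 23.6 = -47.57 mV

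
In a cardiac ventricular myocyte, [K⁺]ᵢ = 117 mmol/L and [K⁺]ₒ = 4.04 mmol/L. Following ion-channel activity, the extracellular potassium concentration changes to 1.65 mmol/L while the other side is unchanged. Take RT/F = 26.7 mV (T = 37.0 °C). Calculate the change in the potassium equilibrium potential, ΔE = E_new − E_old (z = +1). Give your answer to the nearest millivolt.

E_old = (26.7/1)·ln(4.04/117) = -89.87 mV
E_new = (26.7/1)·ln(1.65/117) = -113.78 mV
ΔE = -113.78 − (-89.87) = -23.91 mV

-24 mV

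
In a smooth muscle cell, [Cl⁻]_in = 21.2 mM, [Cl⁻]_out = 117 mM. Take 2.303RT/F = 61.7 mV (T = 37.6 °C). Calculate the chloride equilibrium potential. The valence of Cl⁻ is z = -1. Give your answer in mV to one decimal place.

E = (61.7/z) · log₁₀([Cl⁻]_out/[Cl⁻]_in) with z = -1.
For an anion, dividing by z = -1 reverses the sign.
= (61.7/-1) · log₁₀(117/21.2) = -61.70 · log₁₀(5.519)
= -61.70 · (0.7419) = -45.77 mV

-45.8 mV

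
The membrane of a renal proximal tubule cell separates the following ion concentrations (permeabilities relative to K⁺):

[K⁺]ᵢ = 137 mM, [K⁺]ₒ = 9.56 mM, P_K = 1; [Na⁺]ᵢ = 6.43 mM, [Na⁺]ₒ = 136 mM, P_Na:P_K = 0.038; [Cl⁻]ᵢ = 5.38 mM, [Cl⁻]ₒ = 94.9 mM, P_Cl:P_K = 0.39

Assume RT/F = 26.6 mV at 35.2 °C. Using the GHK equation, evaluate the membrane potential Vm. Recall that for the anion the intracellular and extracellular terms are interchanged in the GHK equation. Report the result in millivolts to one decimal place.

-62.2 mV

Vm = 26.6 · ln[(Σ P·[cation]ₒ + Σ P·[anion]ᵢ) / (Σ P·[cation]ᵢ + Σ P·[anion]ₒ)]
Numerator = 1×9.56 + 0.038×136 + 0.39×5.38 = 16.83
Denominator = 1×137 + 0.038×6.43 + 0.39×94.9 = 174.3
Vm = 26.6 · ln(0.096561) = 26.6 × (-2.3376) = -62.18 mV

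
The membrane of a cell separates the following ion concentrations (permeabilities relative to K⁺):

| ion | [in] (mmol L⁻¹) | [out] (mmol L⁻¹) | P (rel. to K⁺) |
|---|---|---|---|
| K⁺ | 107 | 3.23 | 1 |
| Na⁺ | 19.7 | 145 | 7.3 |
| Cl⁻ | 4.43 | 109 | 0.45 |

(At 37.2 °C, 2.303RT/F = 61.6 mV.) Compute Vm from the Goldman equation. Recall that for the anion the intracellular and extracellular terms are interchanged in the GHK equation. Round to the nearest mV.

Vm = 61.6 · log₁₀[(Σ P·[cation]ₒ + Σ P·[anion]ᵢ) / (Σ P·[cation]ᵢ + Σ P·[anion]ₒ)]
Numerator = 1×3.23 + 7.3×145 + 0.45×4.43 = 1064
Denominator = 1×107 + 7.3×19.7 + 0.45×109 = 299.9
Vm = 61.6 · log₁₀(3.5474) = 61.6 × (0.5499) = 33.87 mV

34 mV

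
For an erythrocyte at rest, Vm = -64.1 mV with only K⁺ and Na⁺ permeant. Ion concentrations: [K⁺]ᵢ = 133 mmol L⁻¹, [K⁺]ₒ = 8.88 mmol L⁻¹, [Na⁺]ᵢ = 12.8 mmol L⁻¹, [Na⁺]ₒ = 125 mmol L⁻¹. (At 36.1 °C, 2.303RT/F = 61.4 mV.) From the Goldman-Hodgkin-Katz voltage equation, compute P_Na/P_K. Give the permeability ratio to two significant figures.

Let α = P_Na/P_K. GHK: Vm = 61.4·log₁₀[(Kₒ + α·Naₒ)/(Kᵢ + α·Naᵢ)].
10^(Vm/61.4) = 10^(-64.1/61.4) = 0.09037
So 0.09037·(Kᵢ + α·Naᵢ) = Kₒ + α·Naₒ → α = (0.09037·133.0 − 8.88) / (125.0 − 0.09037·12.8)
α = (12.02 − 8.88) / (125.0 − 1.157) = 3.139/123.8 = 0.02535

0.025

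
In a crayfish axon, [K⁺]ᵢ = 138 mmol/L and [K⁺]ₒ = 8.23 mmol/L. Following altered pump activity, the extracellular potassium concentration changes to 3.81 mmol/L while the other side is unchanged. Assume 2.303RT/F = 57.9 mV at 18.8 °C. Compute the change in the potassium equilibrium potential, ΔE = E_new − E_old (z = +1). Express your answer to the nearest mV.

E_old = (57.9/1)·log₁₀(8.23/138) = -70.90 mV
E_new = (57.9/1)·log₁₀(3.81/138) = -90.26 mV
ΔE = -90.26 − (-70.90) = -19.37 mV

-19 mV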